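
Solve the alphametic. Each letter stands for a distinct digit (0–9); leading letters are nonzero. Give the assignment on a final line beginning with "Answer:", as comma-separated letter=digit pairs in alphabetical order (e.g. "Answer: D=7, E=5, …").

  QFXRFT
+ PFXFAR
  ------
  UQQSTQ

Step 1. [col 1: T + R ≡ Q (mod 10)] no forcing yet in column 1 (carry-in 0); R=9 is free and consistent — try it ⇒ R=9.
Step 2. [col 1: T + R ≡ Q (mod 10)] no forcing yet in column 1 (carry-in 0); Q=3 is free and consistent — try it. So Q=3.
Step 3. [col 1: T + R ≡ Q (mod 10)] column 1 reads T+R+carry(0)=Q with R=9, Q=3; with digits 3,9 already taken and all letters distinct, the only value for T is 4, so T=4.
Step 4. [col 2: F + A ≡ T (mod 10)] no forcing yet in column 2 (carry-in 1); A=2 is free and consistent — try it ⇒ A=2.
Step 5. [col 2: F + A ≡ T (mod 10)] in column 2 we have F+A≡T with carry-in 1; given A=2, T=4 and digits 2,3,4,9 already taken and all letters distinct, that pins F to 1. So F=1.
Step 6. [col 3: R + F ≡ S (mod 10)] column 3: given R=9, F=1, carry-in 0, and digits 1,2,3,4,9 already taken and all letters distinct, R+F≡S (mod 10) forces S=0 ⇒ S=0.
Step 7. [col 4: X + X ≡ Q (mod 10)] column 4: given Q=3, carry-in 1, and digits 0,1,2,3,4,9 already taken and all letters distinct, X+X≡Q (mod 10) forces X=6 ⇒ X=6.
Step 8. [col 6: Q + P ≡ U (mod 10)] in column 6 we have Q+P≡U with carry-in 0; given Q=3 and digits 0,1,2,3,4,6,9 already taken and all letters distinct, that pins P to 5, so P=5.
Step 9. [col 6: Q + P ≡ U (mod 10)] column 6 reads Q+P+carry(0)=U with Q=3, P=5; with digits 0,1,2,3,4,5,6,9 already taken and all letters distinct, the only value for U is 8, so U=8.

Answer: A=2, F=1, P=5, Q=3, R=9, S=0, T=4, U=8, X=6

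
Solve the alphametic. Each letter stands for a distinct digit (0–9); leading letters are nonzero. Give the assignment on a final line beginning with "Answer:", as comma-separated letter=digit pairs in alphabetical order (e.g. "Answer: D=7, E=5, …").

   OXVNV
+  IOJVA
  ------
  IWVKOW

Step 1. [col 1: V + A ≡ W (mod 10)] column 1 (V + A ≡ W (mod 10), carry-in 0) doesn't pin V yet; pick V=3 and continue. So V=3.
Step 2. [col 1: V + A ≡ W (mod 10)] several values work for W in column 1 (V + A ≡ W (mod 10), carry-in 0); try W=0 ⇒ W=0.
Step 3. [col 1: V + A ≡ W (mod 10)] column 1 reads V+A+carry(0)=W with V=3, W=0; with digits 0,3 already taken and all letters distinct, the only value for A is 7. So A=7.
Step 4. [col 2: N + V ≡ O (mod 10)] N=4 is one option consistent with column 2 (N + V ≡ O (mod 10), carry-in 1) — take it. So N=4.
Step 5. [I] the sum has 6 digits but both addends have 5; that extra leading digit I is the final carry, namely 1. So I=1.
Step 6. [col 2: N + V ≡ O (mod 10)] column 2: given N=4, V=3, carry-in 1, and digits 0,1,3,4,7 already taken and all letters distinct, N+V≡O (mod 10) forces O=8. So O=8.
Step 7. [col 3: V + J ≡ K (mod 10)] several values work for K in column 3 (V + J ≡ K (mod 10), carry-in 0); try K=9, so K=9.
Step 8. [col 3: V + J ≡ K (mod 10)] in column 3 we have V+J≡K with carry-in 0; given V=3, K=9 and digits 0,1,3,4,7,8,9 already taken and all letters distinct, that pins J to 6, so J=6.
Step 9. [col 4: X + O ≡ V (mod 10)] in column 4 we have X+O≡V with carry-in 0; given O=8, V=3 and digits 0,1,3,4,6,7,8,9 already taken and all letters distinct, that pins X to 5. So X=5.

Answer: A=7, I=1, J=6, K=9, N=4, O=8, V=3, W=0, X=5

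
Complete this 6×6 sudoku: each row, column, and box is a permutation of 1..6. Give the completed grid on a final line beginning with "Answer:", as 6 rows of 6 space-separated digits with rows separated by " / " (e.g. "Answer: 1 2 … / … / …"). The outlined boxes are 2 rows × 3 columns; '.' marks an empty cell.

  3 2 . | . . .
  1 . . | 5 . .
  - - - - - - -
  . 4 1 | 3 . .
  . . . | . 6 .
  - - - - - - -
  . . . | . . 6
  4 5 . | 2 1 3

Step 1. [r1c5∈{4}] r1c5 has the single candidate 4, so r1c5=4.
Step 2. [r4c6∈{1,2,4,5}] in col 6, 4 fits only at r4c6. So r4c6=4.
Step 3. [r5c1∈{2}] r5c1 has the single candidate 2 ⇒ r5c1=2.
Step 4. [r3c6∈{2,5}] across col 6, 5 lands solely at r3c6. So r3c6=5.
Step 5. [r1c3∈{5,6}] row 1 places 5 nowhere but r1c3, so r1c3=5.
Step 6. [r5c3∈{3}] r5c3 has the single candidate 3 ⇒ r5c3=3.
Step 7. [r2c3∈{4,6}] in row 2, 4 fits only at r2c3, so r2c3=4.
Step 8. [r1c4∈{1,6}] in row 1, 6 fits only at r1c4 ⇒ r1c4=6.
Step 9. [r2c5∈{2,3}] r2c5 is the only open cell in row 2 admitting 3, so r2c5=3.
Step 10. [r4c1∈{5}] r4c1's peers cover all but 5, so r4c1=5.
Step 11. [r2c6∈{2}] nothing but 2 survives at r2c6 ⇒ r2c6=2.
Step 12. [r6c3∈{6}] only 6 remains possible at r6c3. So r6c3=6.
Step 13. [r5c4∈{4}] only 4 remains possible at r5c4, so r5c4=4.
Step 14. [r2c2∈{6}] r2c2 is down to just 6. So r2c2=6.
Step 15. [r4c2∈{3}] nothing but 3 survives at r4c2, so r4c2=3.
Step 16. [r4c3∈{2}] r4c3's peers cover all but 2, so r4c3=2.
Step 17. [r5c2∈{1}] only 1 remains possible at r5c2 ⇒ r5c2=1.
Step 18. [r3c1∈{6}] nothing but 6 survives at r3c1, so r3c1=6.
Step 19. [r1c6∈{1}] nothing but 1 survives at r1c6 ⇒ r1c6=1.
Step 20. [r5c5∈{5}] r5c5's peers cover all but 5, so r5c5=5.
Step 21. [r4c4∈{1}] r4c4 is down to just 1, so r4c4=1.
Step 22. [r3c5∈{2}] only 2 remains possible at r3c5. So r3c5=2.

Answer: 3 2 5 6 4 1 / 1 6 4 5 3 2 / 6 4 1 3 2 5 / 5 3 2 1 6 4 / 2 1 3 4 5 6 / 4 5 6 2 1 3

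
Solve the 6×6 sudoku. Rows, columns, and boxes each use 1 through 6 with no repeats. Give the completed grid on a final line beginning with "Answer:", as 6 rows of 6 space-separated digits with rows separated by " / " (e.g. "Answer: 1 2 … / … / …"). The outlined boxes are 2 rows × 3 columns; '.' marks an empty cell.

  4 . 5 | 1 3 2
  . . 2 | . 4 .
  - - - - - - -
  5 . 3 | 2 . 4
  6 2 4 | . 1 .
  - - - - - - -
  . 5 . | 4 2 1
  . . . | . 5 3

Step 1. [r2c2∈{1,3,6}] across col 2, 3 lands solely at r2c2. So r2c2=3.
Step 2. [r6c4∈{6}] r6c4's peers cover all but 6. So r6c4=6.
Step 3. [r2c4∈{5}] only 5 remains possible at r2c4, so r2c4=5.
Step 4. [r6c3∈{1}] r6c3's peers cover all but 1. So r6c3=1.
Step 5. [r3c5∈{6}] nothing but 6 survives at r3c5 ⇒ r3c5=6.
Step 6. [r5c3∈{6}] r5c3's peers cover all but 6. So r5c3=6.
Step 7. [r2c6∈{6}] r2c6 is down to just 6. So r2c6=6.
Step 8. [r6c2∈{4}] only 4 remains possible at r6c2, so r6c2=4.
Step 9. [r4c4∈{3}] nothing but 3 survives at r4c4. So r4c4=3.
Step 10. [r5c1∈{3}] r5c1 has the single candidate 3. So r5c1=3.
Step 11. [r2c1∈{1}] only 1 remains possible at r2c1. So r2c1=1.
Step 12. [r4c6∈{5}] r4c6 is down to just 5, so r4c6=5.
Step 13. [r1c2∈{6}] only 6 remains possible at r1c2 ⇒ r1c2=6.
Step 14. [r6c1∈{2}] only 2 remains possible at r6c1, so r6c1=2.
Step 15. [r3c2∈{1}] nothing but 1 survives at r3c2, so r3c2=1.

Answer: 4 6 5 1 3 2 / 1 3 2 5 4 6 / 5 1 3 2 6 4 / 6 2 4 3 1 5 / 3 5 6 4 2 1 / 2 4 1 6 5 3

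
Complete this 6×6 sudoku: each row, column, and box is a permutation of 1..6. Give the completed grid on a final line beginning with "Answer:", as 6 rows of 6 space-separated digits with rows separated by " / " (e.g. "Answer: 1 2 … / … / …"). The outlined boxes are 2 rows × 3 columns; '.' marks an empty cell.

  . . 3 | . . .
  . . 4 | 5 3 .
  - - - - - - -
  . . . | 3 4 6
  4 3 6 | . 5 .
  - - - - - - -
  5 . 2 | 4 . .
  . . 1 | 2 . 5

Step 1. [r1c5∈{1,2,6}] col 5 places 2 nowhere but r1c5, so r1c5=2.
Step 2. [r2c6∈{1}] r2c6's peers cover all but 1, so r2c6=1.
Step 3. [r5c2∈{6}] nothing but 6 survives at r5c2 ⇒ r5c2=6.
Step 4. [r2c2∈{2}] nothing but 2 survives at r2c2, so r2c2=2.
Step 5. [r1c2∈{1,5}] across row 1, 5 lands solely at r1c2. So r1c2=5.
Step 6. [r1c1∈{1,6}] across row 1, 1 lands solely at r1c1 ⇒ r1c1=1.
Step 7. [r2c1∈{6}] r2c1's peers cover all but 6 ⇒ r2c1=6.
Step 8. [r3c1∈{2}] nothing but 2 survives at r3c1 ⇒ r3c1=2.
Step 9. [r1c4∈{6}] only 6 remains possible at r1c4, so r1c4=6.
Step 10. [r3c3∈{5}] r3c3 is down to just 5 ⇒ r3c3=5.
Step 11. [r4c4∈{1}] r4c4 has the single candidate 1, so r4c4=1.
Step 12. [r6c5∈{6}] only 6 remains possible at r6c5 ⇒ r6c5=6.
Step 13. [r5c6∈{3}] only 3 remains possible at r5c6 ⇒ r5c6=3.
Step 14. [r6c2∈{4}] r6c2 is down to just 4 ⇒ r6c2=4.
Step 15. [r1c6∈{4}] r1c6's peers cover all but 4, so r1c6=4.
Step 16. [r3c2∈{1}] r3c2's peers cover all but 1 ⇒ r3c2=1.
Step 17. [r5c5∈{1}] only 1 remains possible at r5c5 ⇒ r5c5=1.
Step 18. [r4c6∈{2}] r4c6 is down to just 2, so r4c6=2.
Step 19. [r6c1∈{3}] nothing but 3 survives at r6c1 ⇒ r6c1=3.

Answer: 1 5 3 6 2 4 / 6 2 4 5 3 1 / 2 1 5 3 4 6 / 4 3 6 1 5 2 / 5 6 2 4 1 3 / 3 4 1 2 6 5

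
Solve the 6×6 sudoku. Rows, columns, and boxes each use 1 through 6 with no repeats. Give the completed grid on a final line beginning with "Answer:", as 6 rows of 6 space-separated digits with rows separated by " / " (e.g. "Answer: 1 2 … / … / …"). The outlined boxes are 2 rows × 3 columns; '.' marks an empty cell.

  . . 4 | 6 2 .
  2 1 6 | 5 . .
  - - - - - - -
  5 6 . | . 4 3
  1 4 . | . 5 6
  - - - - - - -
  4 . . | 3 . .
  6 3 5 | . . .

Step 1. [r6c5∈{1}] r6c5 has the single candidate 1, so r6c5=1.
Step 2. [r3c3∈{2}] only 2 remains possible at r3c3 ⇒ r3c3=2.
Step 3. [r6c4∈{2,4}] in col 4, 4 fits only at r6c4. So r6c4=4.
Step 4. [r5c6∈{2,5}] across row 5, 5 lands solely at r5c6. So r5c6=5.
Step 5. [r5c5∈{6}] nothing but 6 survives at r5c5 ⇒ r5c5=6.
Step 6. [r2c6∈{4}] only 4 remains possible at r2c6 ⇒ r2c6=4.
Step 7. [r6c6∈{2}] r6c6 has the single candidate 2 ⇒ r6c6=2.
Step 8. [r5c3∈{1}] r5c3's peers cover all but 1 ⇒ r5c3=1.
Step 9. [r4c4∈{2}] r4c4 is down to just 2 ⇒ r4c4=2.
Step 10. [r1c2∈{5}] r1c2 has the single candidate 5, so r1c2=5.
Step 11. [r1c6∈{1}] nothing but 1 survives at r1c6 ⇒ r1c6=1.
Step 12. [r5c2∈{2}] r5c2 has the single candidate 2 ⇒ r5c2=2.
Step 13. [r1c1∈{3}] r1c1's peers cover all but 3. So r1c1=3.
Step 14. [r3c4∈{1}] r3c4 is down to just 1 ⇒ r3c4=1.
Step 15. [r2c5∈{3}] nothing but 3 survives at r2c5, so r2c5=3.
Step 16. [r4c3∈{3}] r4c3 has the single candidate 3, so r4c3=3.

Answer: 3 5 4 6 2 1 / 2 1 6 5 3 4 / 5 6 2 1 4 3 / 1 4 3 2 5 6 / 4 2 1 3 6 5 / 6 3 5 4 1 2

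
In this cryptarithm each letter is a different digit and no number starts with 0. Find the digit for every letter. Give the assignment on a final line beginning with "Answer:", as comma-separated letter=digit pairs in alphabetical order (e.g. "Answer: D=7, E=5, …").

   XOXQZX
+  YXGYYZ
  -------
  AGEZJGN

Step 1. [col 1: X + Z ≡ N (mod 10)] no forcing yet in column 1 (carry-in 0); Z=4 is free and consistent — try it ⇒ Z=4.
Step 2. [A] adding two 6-digit numbers gives at most 6+1 digits, and here it does — A is that final carry and must be 1 ⇒ A=1.
Step 3. [col 1: X + Z ≡ N (mod 10)] X=3 is one option consistent with column 1 (X + Z ≡ N (mod 10), carry-in 0) — take it, so X=3.
Step 4. [col 1: X + Z ≡ N (mod 10)] column 1: given X=3, Z=4, carry-in 0, and digits 1,3,4 already taken and all letters distinct, X+Z≡N (mod 10) forces N=7, so N=7.
Step 5. [col 2: Z + Y ≡ G (mod 10)] several values work for Y in column 2 (Z + Y ≡ G (mod 10), carry-in 0); try Y=6. So Y=6.
Step 6. [col 2: Z + Y ≡ G (mod 10)] from column 2 (Z=4, Y=6, carry-in 0, digits 1,3,4,6,7 already taken and all letters distinct): G must equal 0 ⇒ G=0.
Step 7. [col 3: Q + Y ≡ J (mod 10)] column 3 (Q + Y ≡ J (mod 10), carry-in 1) doesn't pin Q yet; pick Q=8 and continue ⇒ Q=8.
Step 8. [col 3: Q + Y ≡ J (mod 10)] column 3: given Q=8, Y=6, carry-in 1, and digits 0,1,3,4,6,7,8 already taken and all letters distinct, Q+Y≡J (mod 10) forces J=5 ⇒ J=5.
Step 9. [col 5: O + X ≡ E (mod 10)] from column 5 (X=3, carry-in 0, digits 0,1,3,4,5,6,7,8 already taken and all letters distinct): O must equal 9 ⇒ O=9.
Step 10. [col 5: O + X ≡ E (mod 10)] from column 5 (O=9, X=3, carry-in 0, digits 0,1,3,4,5,6,7,8,9 already taken and all letters distinct): E must equal 2. So E=2.

Answer: A=1, E=2, G=0, J=5, N=7, O=9, Q=8, X=3, Y=6, Z=4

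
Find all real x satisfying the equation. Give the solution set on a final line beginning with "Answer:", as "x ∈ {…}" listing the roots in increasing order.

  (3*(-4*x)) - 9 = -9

Step 1. [(3*(-4*x)) - 9 = -9] -9 is outermost — add 9 both sides, so sub: 3*(-4*x) = 0.
Step 2. [3*(-4*x) = 0] LHS = 3·(…); ÷3 both sides, so div: -4*x = 0.
Step 3. [-4*x = 0] -4 out front; divide by -4. So div: x = 0.

Answer: x ∈ {0}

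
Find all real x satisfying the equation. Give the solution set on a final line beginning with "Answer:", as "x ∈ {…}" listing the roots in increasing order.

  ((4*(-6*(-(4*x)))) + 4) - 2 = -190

Step 1. [((4*(-6*(-(4*x)))) + 4) - 2 = -190] 2 comes off first (add 2). So sub: (4*(-6*(-(4*x)))) + 4 = -188.
Step 2. [(4*(-6*(-(4*x)))) + 4 = -188] +4 is outermost — subtract 4 both sides. So sub: 4*(-6*(-(4*x))) = -192.
Step 3. [4*(-6*(-(4*x))) = -192] divide by the outer 4. So div: -6*(-(4*x)) = -48.
Step 4. [-6*(-(4*x)) = -48] LHS = -6·(…); ÷-6 both sides ⇒ div: -(4*x) = 8.
Step 5. [-(4*x) = 8] leading − — multiply by −1. So neg: 4*x = -8.
Step 6. [4*x = -8] 4 out front; divide by 4, so div: x = -2.

Answer: x ∈ {-2}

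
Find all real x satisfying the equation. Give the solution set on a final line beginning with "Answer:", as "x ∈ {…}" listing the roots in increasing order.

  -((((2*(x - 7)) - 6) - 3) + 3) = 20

Step 1. [-((((2*(x - 7)) - 6) - 3) + 3) = 20] LHS negated; negate both sides, so neg: (((2*(x - 7)) - 6) - 3) + 3 = -20.
Step 2. [(((2*(x - 7)) - 6) - 3) + 3 = -20] the outer +3 inverts by subtracting 3. So sub: ((2*(x - 7)) - 6) - 3 = -23.
Step 3. [((2*(x - 7)) - 6) - 3 = -23] the outer -3 inverts by adding 3, so sub: (2*(x - 7)) - 6 = -20.
Step 4. [(2*(x - 7)) - 6 = -20] add 6: x sits inside (… - 6) ⇒ sub: 2*(x - 7) = -14.
Step 5. [2*(x - 7) = -14] LHS = 2·(…); ÷2 both sides ⇒ div: x - 7 = -7.
Step 6. [x - 7 = -7] add 7: x sits inside (… - 7) ⇒ sub: x = 0.

Answer: x ∈ {0}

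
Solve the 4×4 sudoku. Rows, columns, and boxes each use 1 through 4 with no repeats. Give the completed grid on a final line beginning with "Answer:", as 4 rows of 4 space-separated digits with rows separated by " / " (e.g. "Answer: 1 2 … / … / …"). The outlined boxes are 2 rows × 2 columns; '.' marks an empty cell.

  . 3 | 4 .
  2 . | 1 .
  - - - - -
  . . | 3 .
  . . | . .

Step 1. [r4c3∈{2}] r4c3 is down to just 2 ⇒ r4c3=2.
Step 2. [r3c2∈{1,2,4}] across row 3, 2 lands solely at r3c2, so r3c2=2.
Step 3. [r4c2∈{1,4}] 1 has one home in col 2: r4c2 ⇒ r4c2=1.
Step 4. [r3c1∈{4}] r3c1 has the single candidate 4. So r3c1=4.
Step 5. [r1c4∈{2}] r1c4 has the single candidate 2, so r1c4=2.
Step 6. [r2c2∈{4}] only 4 remains possible at r2c2, so r2c2=4.
Step 7. [r4c4∈{4}] r4c4 has the single candidate 4. So r4c4=4.
Step 8. [r4c1∈{3}] r4c1 is down to just 3, so r4c1=3.
Step 9. [r1c1∈{1}] r1c1 is down to just 1, so r1c1=1.
Step 10. [r2c4∈{3}] r2c4's peers cover all but 3. So r2c4=3.
Step 11. [r3c4∈{1}] r3c4's peers cover all but 1. So r3c4=1.

Answer: 1 3 4 2 / 2 4 1 3 / 4 2 3 1 / 3 1 2 4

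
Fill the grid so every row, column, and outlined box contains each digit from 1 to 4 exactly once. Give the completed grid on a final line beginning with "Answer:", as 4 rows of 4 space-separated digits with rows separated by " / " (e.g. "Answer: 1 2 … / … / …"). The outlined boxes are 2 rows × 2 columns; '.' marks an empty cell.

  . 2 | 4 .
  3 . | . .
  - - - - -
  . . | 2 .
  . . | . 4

Step 1. [r2c3∈{1}] r2c3 has the single candidate 1 ⇒ r2c3=1.
Step 2. [r3c4∈{1,3}] col 4 places 1 nowhere but r3c4. So r3c4=1.
Step 3. [r4c2∈{1,3}] col 2 places 1 nowhere but r4c2 ⇒ r4c2=1.
Step 4. [r2c2∈{4}] only 4 remains possible at r2c2 ⇒ r2c2=4.
Step 5. [r3c1∈{4}] r3c1 is down to just 4. So r3c1=4.
Step 6. [r3c2∈{3}] nothing but 3 survives at r3c2, so r3c2=3.
Step 7. [r1c1∈{1}] nothing but 1 survives at r1c1. So r1c1=1.
Step 8. [r2c4∈{2}] r2c4's peers cover all but 2. So r2c4=2.
Step 9. [r4c3∈{3}] r4c3's peers cover all but 3. So r4c3=3.
Step 10. [r4c1∈{2}] r4c1 is down to just 2, so r4c1=2.
Step 11. [r1c4∈{3}] r1c4 is down to just 3, so r1c4=3.

Answer: 1 2 4 3 / 3 4 1 2 / 4 3 2 1 / 2 1 3 4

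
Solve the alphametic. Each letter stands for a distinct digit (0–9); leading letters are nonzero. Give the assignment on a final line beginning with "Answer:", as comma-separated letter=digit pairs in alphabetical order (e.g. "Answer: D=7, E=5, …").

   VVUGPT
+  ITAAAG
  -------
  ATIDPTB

Step 1. [col 1: T + G ≡ B (mod 10)] column 1 (T + G ≡ B (mod 10), carry-in 0) doesn't pin T yet; pick T=4 and continue, so T=4.
Step 2. [col 1: T + G ≡ B (mod 10)] several values work for B in column 1 (T + G ≡ B (mod 10), carry-in 0); try B=6, so B=6.
Step 3. [A] the sum has 7 digits but both addends have 6; that extra leading digit A is the final carry, namely 1 ⇒ A=1.
Step 4. [col 1: T + G ≡ B (mod 10)] in column 1 we have T+G≡B with carry-in 0; given T=4, B=6 and digits 1,4,6 already taken and all letters distinct, that pins G to 2 ⇒ G=2.
Step 5. [col 2: P + A ≡ T (mod 10)] column 2: given A=1, T=4, carry-in 0, and digits 1,2,4,6 already taken and all letters distinct, P+A≡T (mod 10) forces P=3. So P=3.
Step 6. [col 4: U + A ≡ D (mod 10)] several values work for D in column 4 (U + A ≡ D (mod 10), carry-in 0); try D=8 ⇒ D=8.
Step 7. [col 4: U + A ≡ D (mod 10)] in column 4 we have U+A≡D with carry-in 0; given A=1, D=8 and digits 1,2,3,4,6,8 already taken and all letters distinct, that pins U to 7. So U=7.
Step 8. [col 5: V + T ≡ I (mod 10)] column 5 reads V+T+carry(0)=I with T=4; with digits 1,2,3,4,6,7,8 already taken and all letters distinct, the only value for V is 5. So V=5.
Step 9. [col 5: V + T ≡ I (mod 10)] in column 5 we have V+T≡I with carry-in 0; given V=5, T=4 and digits 1,2,3,4,5,6,7,8 already taken and all letters distinct, that pins I to 9, so I=9.

Answer: A=1, B=6, D=8, G=2, I=9, P=3, T=4, U=7, V=5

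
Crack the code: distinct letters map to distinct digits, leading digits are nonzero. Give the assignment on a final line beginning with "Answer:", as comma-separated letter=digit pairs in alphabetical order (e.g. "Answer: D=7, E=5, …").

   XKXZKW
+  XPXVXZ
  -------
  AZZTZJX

Step 1. [A] the sum has 7 digits but both addends have 6; that extra leading digit A is the final carry, namely 1, so A=1.
Step 2. [col 1: W + Z ≡ X (mod 10)] X=8 is one option consistent with column 1 (W + Z ≡ X (mod 10), carry-in 0) — take it. So X=8.
Step 3. [col 1: W + Z ≡ X (mod 10)] W=2 is one option consistent with column 1 (W + Z ≡ X (mod 10), carry-in 0) — take it, so W=2.
Step 4. [col 1: W + Z ≡ X (mod 10)] column 1: given W=2, X=8, carry-in 0, and digits 1,2,8 already taken and all letters distinct, W+Z≡X (mod 10) forces Z=6, so Z=6.
Step 5. [col 2: K + X ≡ J (mod 10)] several values work for J in column 2 (K + X ≡ J (mod 10), carry-in 0); try J=3, so J=3.
Step 6. [col 2: K + X ≡ J (mod 10)] column 2: given X=8, J=3, carry-in 0, and digits 1,2,3,6,8 already taken and all letters distinct, K+X≡J (mod 10) forces K=5. So K=5.
Step 7. [col 3: Z + V ≡ Z (mod 10)] column 3: given Z=6, carry-in 1, and digits 1,2,3,5,6,8 already taken and all letters distinct, Z+V≡Z (mod 10) forces V=9 ⇒ V=9.
Step 8. [col 4: X + X ≡ T (mod 10)] column 4: given X=8, carry-in 1, and digits 1,2,3,5,6,8,9 already taken and all letters distinct, X+X≡T (mod 10) forces T=7 ⇒ T=7.
Step 9. [col 5: K + P ≡ Z (mod 10)] in column 5 we have K+P≡Z with carry-in 1; given K=5, Z=6 and digits 1,2,3,5,6,7,8,9 already taken and all letters distinct, that pins P to 0 ⇒ P=0.

Answer: A=1, J=3, K=5, P=0, T=7, V=9, W=2, X=8, Z=6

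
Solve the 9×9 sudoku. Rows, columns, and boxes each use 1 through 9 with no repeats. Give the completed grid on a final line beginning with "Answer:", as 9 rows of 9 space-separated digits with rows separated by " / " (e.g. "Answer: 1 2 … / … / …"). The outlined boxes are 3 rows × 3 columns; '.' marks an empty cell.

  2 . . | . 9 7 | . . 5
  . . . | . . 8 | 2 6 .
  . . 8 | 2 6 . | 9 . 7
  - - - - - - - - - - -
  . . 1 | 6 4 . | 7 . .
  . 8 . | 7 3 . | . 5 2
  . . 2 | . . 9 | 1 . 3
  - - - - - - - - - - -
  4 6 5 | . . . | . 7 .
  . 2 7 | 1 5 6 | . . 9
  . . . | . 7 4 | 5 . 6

Step 1. [r2c9∈{1,4}] 4 has one home in col 9: r2c9. So r2c9=4.
Step 2. [r3c2∈{1,3,4,5}] in row 3, 4 fits only at r3c2. So r3c2=4.
Step 3. [r6c1∈{5,6,7}] r6c1 is the only open cell in row 6 admitting 6 ⇒ r6c1=6.
Step 4. [r2c1∈{1,3,5,7,9}] r2c1 is the only open cell in col 1 admitting 7, so r2c1=7.
Step 5. [r5c1∈{9}] r5c1 is down to just 9, so r5c1=9.
Step 6. [r6c8∈{4,8}] across row 6, 4 lands solely at r6c8 ⇒ r6c8=4.
Step 7. [r9c8∈{1,2,3,8}] in row 9, 2 fits only at r9c8 ⇒ r9c8=2.
Step 8. [r7c4∈{3,8,9}] 9 has one home in row 7: r7c4 ⇒ r7c4=9.
Step 9. [r4c9∈{8}] only 8 remains possible at r4c9, so r4c9=8.
Step 10. [r8c7∈{3,4,8}] r8c7 is the only open cell in row 8 admitting 4, so r8c7=4.
Step 11. [r7c5∈{2,8}] col 5 places 2 nowhere but r7c5. So r7c5=2.
Step 12. [r7c6∈{3}] nothing but 3 survives at r7c6 ⇒ r7c6=3.
Step 13. [r1c7∈{3,8}] 3 has one home in col 7: r1c7, so r1c7=3.
Step 14. [r3c1∈{1,3,5}] across row 3, 3 lands solely at r3c1, so r3c1=3.
Step 15. [r2c2∈{1,5,9}] box 1 places 5 nowhere but r2c2, so r2c2=5.
Step 16. [r9c2∈{1,3,9}] in col 2, 9 fits only at r9c2, so r9c2=9.
Step 17. [r9c4∈{8}] r9c4's peers cover all but 8, so r9c4=8.
Step 18. [r3c8∈{1}] r3c8 is down to just 1. So r3c8=1.
Step 19. [r1c8∈{8}] nothing but 8 survives at r1c8. So r1c8=8.
Step 20. [r3c6∈{5}] r3c6's peers cover all but 5 ⇒ r3c6=5.
Step 21. [r7c9∈{1}] nothing but 1 survives at r7c9, so r7c9=1.
Step 22. [r8c1∈{8}] r8c1's peers cover all but 8. So r8c1=8.
Step 23. [r2c4∈{3}] nothing but 3 survives at r2c4. So r2c4=3.
Step 24. [r6c4∈{5}] r6c4 is down to just 5, so r6c4=5.
Step 25. [r9c3∈{3}] r9c3 is down to just 3 ⇒ r9c3=3.
Step 26. [r8c8∈{3}] r8c8 has the single candidate 3 ⇒ r8c8=3.
Step 27. [r4c2∈{3}] r4c2's peers cover all but 3. So r4c2=3.
Step 28. [r5c6∈{1}] r5c6's peers cover all but 1 ⇒ r5c6=1.
Step 29. [r4c8∈{9}] only 9 remains possible at r4c8 ⇒ r4c8=9.
Step 30. [r9c1∈{1}] nothing but 1 survives at r9c1. So r9c1=1.
Step 31. [r6c5∈{8}] r6c5's peers cover all but 8 ⇒ r6c5=8.
Step 32. [r6c2∈{7}] r6c2 is down to just 7 ⇒ r6c2=7.
Step 33. [r2c5∈{1}] only 1 remains possible at r2c5 ⇒ r2c5=1.
Step 34. [r1c4∈{4}] r1c4 has the single candidate 4 ⇒ r1c4=4.
Step 35. [r7c7∈{8}] r7c7 has the single candidate 8 ⇒ r7c7=8.
Step 36. [r4c6∈{2}] r4c6's peers cover all but 2, so r4c6=2.
Step 37. [r5c3∈{4}] only 4 remains possible at r5c3 ⇒ r5c3=4.
Step 38. [r4c1∈{5}] r4c1 has the single candidate 5, so r4c1=5.
Step 39. [r5c7∈{6}] nothing but 6 survives at r5c7. So r5c7=6.
Step 40. [r1c2∈{1}] r1c2 has the single candidate 1, so r1c2=1.
Step 41. [r1c3∈{6}] r1c3's peers cover all but 6 ⇒ r1c3=6.
Step 42. [r2c3∈{9}] r2c3 is down to just 9, so r2c3=9.

Answer: 2 1 6 4 9 7 3 8 5 / 7 5 9 3 1 8 2 6 4 / 3 4 8 2 6 5 9 1 7 / 5 3 1 6 4 2 7 9 8 / 9 8 4 7 3 1 6 5 2 / 6 7 2 5 8 9 1 4 3 / 4 6 5 9 2 3 8 7 1 / 8 2 7 1 5 6 4 3 9 / 1 9 3 8 7 4 5 2 6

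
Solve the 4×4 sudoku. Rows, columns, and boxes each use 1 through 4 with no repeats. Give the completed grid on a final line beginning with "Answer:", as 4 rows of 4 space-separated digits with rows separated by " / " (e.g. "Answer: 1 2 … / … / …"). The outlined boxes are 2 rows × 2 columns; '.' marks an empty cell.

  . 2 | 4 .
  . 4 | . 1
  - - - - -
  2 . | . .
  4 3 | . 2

Step 1. [r1c4∈{3}] only 3 remains possible at r1c4 ⇒ r1c4=3.
Step 2. [r4c3∈{1}] only 1 remains possible at r4c3 ⇒ r4c3=1.
Step 3. [r3c4∈{4}] r3c4 is down to just 4, so r3c4=4.
Step 4. [r2c1∈{3}] r2c1 has the single candidate 3, so r2c1=3.
Step 5. [r3c3∈{3}] r3c3 is down to just 3, so r3c3=3.
Step 6. [r3c2∈{1}] nothing but 1 survives at r3c2. So r3c2=1.
Step 7. [r2c3∈{2}] r2c3 has the single candidate 2, so r2c3=2.
Step 8. [r1c1∈{1}] only 1 remains possible at r1c1, so r1c1=1.

Answer: 1 2 4 3 / 3 4 2 1 / 2 1 3 4 / 4 3 1 2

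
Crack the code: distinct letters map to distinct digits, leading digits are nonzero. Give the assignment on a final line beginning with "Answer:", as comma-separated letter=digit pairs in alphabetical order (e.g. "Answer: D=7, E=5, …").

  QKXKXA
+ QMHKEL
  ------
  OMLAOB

Step 1. [col 1: A + L ≡ B (mod 10)] no forcing yet in column 1 (carry-in 0); A=8 is free and consistent — try it ⇒ A=8.
Step 2. [col 1: A + L ≡ B (mod 10)] column 1 (A + L ≡ B (mod 10), carry-in 0) doesn't pin B yet; pick B=0 and continue ⇒ B=0.
Step 3. [col 1: A + L ≡ B (mod 10)] in column 1 we have A+L≡B with carry-in 0; given A=8, B=0 and digits 0,8 already taken and all letters distinct, that pins L to 2. So L=2.
Step 4. [col 2: X + E ≡ O (mod 10)] several values work for E in column 2 (X + E ≡ O (mod 10), carry-in 1); try E=1 ⇒ E=1.
Step 5. [col 2: X + E ≡ O (mod 10)] column 2 (X + E ≡ O (mod 10), carry-in 1) doesn't pin O yet; pick O=7 and continue ⇒ O=7.
Step 6. [col 2: X + E ≡ O (mod 10)] column 2: given E=1, O=7, carry-in 1, and digits 0,1,2,7,8 already taken and all letters distinct, X+E≡O (mod 10) forces X=5, so X=5.
Step 7. [col 3: K + K ≡ A (mod 10)] K=9 is one option consistent with column 3 (K + K ≡ A (mod 10), carry-in 0) — take it. So K=9.
Step 8. [col 4: X + H ≡ L (mod 10)] in column 4 we have X+H≡L with carry-in 1; given X=5, L=2 and digits 0,1,2,5,7,8,9 already taken and all letters distinct, that pins H to 6 ⇒ H=6.
Step 9. [col 5: K + M ≡ M (mod 10)] several values work for M in column 5 (K + M ≡ M (mod 10), carry-in 1); try M=4, so M=4.
Step 10. [col 6: Q + Q ≡ O (mod 10)] column 6: given O=7, carry-in 1, and digits 0,1,2,4,5,6,7,8,9 already taken and all letters distinct, Q+Q≡O (mod 10) forces Q=3. So Q=3.

Answer: A=8, B=0, E=1, H=6, K=9, L=2, M=4, O=7, Q=3, X=5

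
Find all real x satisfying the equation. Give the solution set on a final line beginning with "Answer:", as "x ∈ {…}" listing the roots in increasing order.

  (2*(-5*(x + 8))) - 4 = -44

Step 1. [(2*(-5*(x + 8))) - 4 = -44] 2 | LHS and 2 | -44: pull 2 out, so factor: (-5*(x + 8)) - 2 = -22.
Step 2. [(-5*(x + 8)) - 2 = -22] -2 is outermost — add 2 both sides. So sub: -5*(x + 8) = -20.
Step 3. [-5*(x + 8) = -20] -5·(inner) — divide through by -5. So div: x + 8 = 4.
Step 4. [x + 8 = 4] subtract 8: x sits inside (… + 8) ⇒ sub: x = -4.

Answer: x ∈ {-4}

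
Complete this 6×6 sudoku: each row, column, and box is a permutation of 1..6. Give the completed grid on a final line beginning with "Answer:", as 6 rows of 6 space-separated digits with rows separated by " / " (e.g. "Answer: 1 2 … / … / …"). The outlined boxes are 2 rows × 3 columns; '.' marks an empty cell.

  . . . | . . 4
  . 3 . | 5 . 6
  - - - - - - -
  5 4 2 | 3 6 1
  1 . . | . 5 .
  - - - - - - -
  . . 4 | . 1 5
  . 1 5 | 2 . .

Step 1. [r6c1∈{3,6}] row 6 places 6 nowhere but r6c1 ⇒ r6c1=6.
Step 2. [r1c1∈{2}] r1c1's peers cover all but 2. So r1c1=2.
Step 3. [r4c2∈{6}] r4c2 has the single candidate 6. So r4c2=6.
Step 4. [r6c6∈{3}] nothing but 3 survives at r6c6, so r6c6=3.
Step 5. [r1c3∈{1,6}] row 1 places 6 nowhere but r1c3, so r1c3=6.
Step 6. [r4c4∈{4}] r4c4's peers cover all but 4, so r4c4=4.
Step 7. [r2c5∈{2}] r2c5 has the single candidate 2 ⇒ r2c5=2.
Step 8. [r6c5∈{4}] r6c5 is down to just 4 ⇒ r6c5=4.
Step 9. [r4c6∈{2}] r4c6 has the single candidate 2. So r4c6=2.
Step 10. [r5c2∈{2}] nothing but 2 survives at r5c2, so r5c2=2.
Step 11. [r5c1∈{3}] r5c1 has the single candidate 3, so r5c1=3.
Step 12. [r1c2∈{5}] r1c2 is down to just 5 ⇒ r1c2=5.
Step 13. [r1c5∈{3}] only 3 remains possible at r1c5 ⇒ r1c5=3.
Step 14. [r5c4∈{6}] r5c4 is down to just 6 ⇒ r5c4=6.
Step 15. [r1c4∈{1}] nothing but 1 survives at r1c4 ⇒ r1c4=1.
Step 16. [r2c3∈{1}] only 1 remains possible at r2c3, so r2c3=1.
Step 17. [r2c1∈{4}] only 4 remains possible at r2c1 ⇒ r2c1=4.
Step 18. [r4c3∈{3}] r4c3 is down to just 3. So r4c3=3.

Answer: 2 5 6 1 3 4 / 4 3 1 5 2 6 / 5 4 2 3 6 1 / 1 6 3 4 5 2 / 3 2 4 6 1 5 / 6 1 5 2 4 3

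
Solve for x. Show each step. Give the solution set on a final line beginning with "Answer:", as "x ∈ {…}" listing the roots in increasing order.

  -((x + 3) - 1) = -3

Step 1. [-((x + 3) - 1) = -3] LHS negated; negate both sides, so neg: (x + 3) - 1 = 3.
Step 2. [(x + 3) - 1 = 3] peel the -1: add 1 from each side ⇒ sub: x + 3 = 4.
Step 3. [x + 3 = 4] 3 comes off first (subtract 3), so sub: x = 1.

Answer: x ∈ {1}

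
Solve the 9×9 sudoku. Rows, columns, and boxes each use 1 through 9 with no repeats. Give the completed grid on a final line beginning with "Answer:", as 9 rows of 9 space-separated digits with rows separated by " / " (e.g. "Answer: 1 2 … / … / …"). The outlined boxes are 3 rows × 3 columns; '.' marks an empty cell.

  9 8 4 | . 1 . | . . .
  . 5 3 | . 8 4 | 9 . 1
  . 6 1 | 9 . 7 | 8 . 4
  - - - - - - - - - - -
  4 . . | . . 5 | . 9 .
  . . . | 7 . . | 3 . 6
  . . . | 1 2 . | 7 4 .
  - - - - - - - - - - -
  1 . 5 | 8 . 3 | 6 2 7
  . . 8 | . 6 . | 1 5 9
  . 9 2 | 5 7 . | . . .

Step 1. [r3c8∈{3}] r3c8's peers cover all but 3 ⇒ r3c8=3.
Step 2. [r4c2∈{1,2,3,7}] 1 has one home in row 4: r4c2, so r4c2=1.
Step 3. [r4c9∈{2,8}] in row 4, 8 fits only at r4c9 ⇒ r4c9=8.
Step 4. [r1c9∈{2,5}] in col 9, 2 fits only at r1c9, so r1c9=2.
Step 5. [r1c6∈{6}] r1c6's peers cover all but 6 ⇒ r1c6=6.
Step 6. [r5c1∈{2,5,8}] r5c1 is the only open cell in row 5 admitting 5. So r5c1=5.
Step 7. [r5c3∈{9}] r5c3 has the single candidate 9. So r5c3=9.
Step 8. [r8c2∈{3,4,7}] 7 has one home in col 2: r8c2 ⇒ r8c2=7.
Step 9. [r6c1∈{3,6,8}] 8 has one home in col 1: r6c1 ⇒ r6c1=8.
Step 10. [r4c4∈{3,6}] across col 4, 6 lands solely at r4c4. So r4c4=6.
Step 11. [r2c4∈{2}] r2c4 has the single candidate 2. So r2c4=2.
Step 12. [r8c1∈{3}] r8c1 has the single candidate 3 ⇒ r8c1=3.
Step 13. [r5c5∈{4}] r5c5 has the single candidate 4 ⇒ r5c5=4.
Step 14. [r2c8∈{6,7}] row 2 places 6 nowhere but r2c8, so r2c8=6.
Step 15. [r2c1∈{7}] r2c1's peers cover all but 7 ⇒ r2c1=7.
Step 16. [r7c2∈{4}] r7c2 is down to just 4 ⇒ r7c2=4.
Step 17. [r7c5∈{9}] only 9 remains possible at r7c5. So r7c5=9.
Step 18. [r1c8∈{7}] r1c8's peers cover all but 7. So r1c8=7.
Step 19. [r8c4∈{4}] r8c4 has the single candidate 4. So r8c4=4.
Step 20. [r1c4∈{3}] nothing but 3 survives at r1c4. So r1c4=3.
Step 21. [r4c3∈{7}] nothing but 7 survives at r4c3 ⇒ r4c3=7.
Step 22. [r6c3∈{6}] r6c3 has the single candidate 6 ⇒ r6c3=6.
Step 23. [r4c7∈{2}] r4c7's peers cover all but 2 ⇒ r4c7=2.
Step 24. [r4c5∈{3}] r4c5's peers cover all but 3. So r4c5=3.
Step 25. [r3c5∈{5}] r3c5 has the single candidate 5. So r3c5=5.
Step 26. [r6c2∈{3}] nothing but 3 survives at r6c2 ⇒ r6c2=3.
Step 27. [r3c1∈{2}] r3c1 has the single candidate 2, so r3c1=2.
Step 28. [r8c6∈{2}] nothing but 2 survives at r8c6, so r8c6=2.
Step 29. [r5c2∈{2}] r5c2 has the single candidate 2, so r5c2=2.
Step 30. [r9c9∈{3}] only 3 remains possible at r9c9 ⇒ r9c9=3.
Step 31. [r5c8∈{1}] r5c8 is down to just 1, so r5c8=1.
Step 32. [r9c7∈{4}] r9c7 has the single candidate 4. So r9c7=4.
Step 33. [r6c9∈{5}] r6c9's peers cover all but 5. So r6c9=5.
Step 34. [r1c7∈{5}] r1c7's peers cover all but 5 ⇒ r1c7=5.
Step 35. [r6c6∈{9}] nothing but 9 survives at r6c6. So r6c6=9.
Step 36. [r9c1∈{6}] r9c1 has the single candidate 6, so r9c1=6.
Step 37. [r9c6∈{1}] r9c6 is down to just 1, so r9c6=1.
Step 38. [r9c8∈{8}] r9c8 has the single candidate 8, so r9c8=8.
Step 39. [r5c6∈{8}] nothing but 8 survives at r5c6, so r5c6=8.

Answer: 9 8 4 3 1 6 5 7 2 / 7 5 3 2 8 4 9 6 1 / 2 6 1 9 5 7 8 3 4 / 4 1 7 6 3 5 2 9 8 / 5 2 9 7 4 8 3 1 6 / 8 3 6 1 2 9 7 4 5 / 1 4 5 8 9 3 6 2 7 / 3 7 8 4 6 2 1 5 9 / 6 9 2 5 7 1 4 8 3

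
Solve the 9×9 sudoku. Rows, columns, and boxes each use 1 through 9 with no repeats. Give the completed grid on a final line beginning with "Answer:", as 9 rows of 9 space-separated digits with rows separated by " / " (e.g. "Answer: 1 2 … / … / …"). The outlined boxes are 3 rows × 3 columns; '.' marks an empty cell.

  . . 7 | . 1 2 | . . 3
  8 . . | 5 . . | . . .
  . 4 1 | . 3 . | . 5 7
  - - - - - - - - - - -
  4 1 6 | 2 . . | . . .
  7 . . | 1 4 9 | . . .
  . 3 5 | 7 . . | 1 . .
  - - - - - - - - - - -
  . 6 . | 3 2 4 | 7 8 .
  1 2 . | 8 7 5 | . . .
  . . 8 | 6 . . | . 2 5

Step 1. [r2c2∈{9}] nothing but 9 survives at r2c2, so r2c2=9.
Step 2. [r9c7∈{3,4,9}] r9c7 is the only open cell in row 9 admitting 4. So r9c7=4.
Step 3. [r2c5∈{6}] only 6 remains possible at r2c5. So r2c5=6.
Step 4. [r5c7∈{2,3,5,6,8}] across row 5, 5 lands solely at r5c7 ⇒ r5c7=5.
Step 5. [r6c1∈{2,9}] box 4 places 9 nowhere but r6c1 ⇒ r6c1=9.
Step 6. [r6c9∈{2,4,6,8}] 2 has one home in row 6: r6c9, so r6c9=2.
Step 7. [r5c8∈{3,6}] r5c8 is the only open cell in row 5 admitting 3 ⇒ r5c8=3.
Step 8. [r1c7∈{6,8,9}] across row 1, 8 lands solely at r1c7. So r1c7=8.
Step 9. [r4c7∈{9}] r4c7's peers cover all but 9. So r4c7=9.
Step 10. [r1c8∈{4,6,9}] across box 3, 9 lands solely at r1c8. So r1c8=9.
Step 11. [r6c5∈{8}] r6c5's peers cover all but 8. So r6c5=8.
Step 12. [r3c1∈{2,6}] in col 1, 2 fits only at r3c1 ⇒ r3c1=2.
Step 13. [r8c8∈{6}] r8c8's peers cover all but 6. So r8c8=6.
Step 14. [r7c3∈{9}] nothing but 9 survives at r7c3 ⇒ r7c3=9.
Step 15. [r2c9∈{1,4}] col 9 places 4 nowhere but r2c9 ⇒ r2c9=4.
Step 16. [r1c2∈{5}] only 5 remains possible at r1c2, so r1c2=5.
Step 17. [r5c2∈{8}] r5c2's peers cover all but 8 ⇒ r5c2=8.
Step 18. [r2c3∈{3}] nothing but 3 survives at r2c3 ⇒ r2c3=3.
Step 19. [r4c5∈{5}] nothing but 5 survives at r4c5. So r4c5=5.
Step 20. [r9c2∈{7}] r9c2 has the single candidate 7, so r9c2=7.
Step 21. [r5c9∈{6}] r5c9's peers cover all but 6 ⇒ r5c9=6.
Step 22. [r4c6∈{3}] r4c6 has the single candidate 3 ⇒ r4c6=3.
Step 23. [r4c8∈{7}] nothing but 7 survives at r4c8 ⇒ r4c8=7.
Step 24. [r4c9∈{8}] nothing but 8 survives at r4c9. So r4c9=8.
Step 25. [r7c9∈{1}] r7c9 is down to just 1 ⇒ r7c9=1.
Step 26. [r1c4∈{4}] r1c4 has the single candidate 4. So r1c4=4.
Step 27. [r3c4∈{9}] r3c4 has the single candidate 9. So r3c4=9.
Step 28. [r3c6∈{8}] nothing but 8 survives at r3c6, so r3c6=8.
Step 29. [r9c5∈{9}] nothing but 9 survives at r9c5. So r9c5=9.
Step 30. [r7c1∈{5}] only 5 remains possible at r7c1. So r7c1=5.
Step 31. [r9c6∈{1}] nothing but 1 survives at r9c6. So r9c6=1.
Step 32. [r6c6∈{6}] r6c6's peers cover all but 6 ⇒ r6c6=6.
Step 33. [r2c6∈{7}] r2c6 has the single candidate 7, so r2c6=7.
Step 34. [r5c3∈{2}] r5c3's peers cover all but 2 ⇒ r5c3=2.
Step 35. [r1c1∈{6}] r1c1's peers cover all but 6, so r1c1=6.
Step 36. [r2c7∈{2}] only 2 remains possible at r2c7 ⇒ r2c7=2.
Step 37. [r6c8∈{4}] r6c8 has the single candidate 4 ⇒ r6c8=4.
Step 38. [r8c9∈{9}] r8c9's peers cover all but 9, so r8c9=9.
Step 39. [r2c8∈{1}] only 1 remains possible at r2c8. So r2c8=1.
Step 40. [r8c7∈{3}] r8c7 has the single candidate 3 ⇒ r8c7=3.
Step 41. [r8c3∈{4}] nothing but 4 survives at r8c3. So r8c3=4.
Step 42. [r3c7∈{6}] nothing but 6 survives at r3c7, so r3c7=6.
Step 43. [r9c1∈{3}] r9c1 is down to just 3 ⇒ r9c1=3.

Answer: 6 5 7 4 1 2 8 9 3 / 8 9 3 5 6 7 2 1 4 / 2 4 1 9 3 8 6 5 7 / 4 1 6 2 5 3 9 7 8 / 7 8 2 1 4 9 5 3 6 / 9 3 5 7 8 6 1 4 2 / 5 6 9 3 2 4 7 8 1 / 1 2 4 8 7 5 3 6 9 / 3 7 8 6 9 1 4 2 5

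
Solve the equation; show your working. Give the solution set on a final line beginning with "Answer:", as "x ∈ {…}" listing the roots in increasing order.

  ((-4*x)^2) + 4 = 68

Step 1. [((-4*x)^2) + 4 = 68] peel the +4: subtract 4 from each side, so sub: (-4*x)^2 = 64.
Step 2. [(-4*x)^2 = 64] LHS squared, RHS 64 ≥ 0: apply √ (±), so sqrt: -4*x = 8 or -8.
Step 3. [-4*x = 8 or -8] -4·(inner) — divide through by -4, so div: x = -2 or 2.

Answer: x ∈ {-2, 2}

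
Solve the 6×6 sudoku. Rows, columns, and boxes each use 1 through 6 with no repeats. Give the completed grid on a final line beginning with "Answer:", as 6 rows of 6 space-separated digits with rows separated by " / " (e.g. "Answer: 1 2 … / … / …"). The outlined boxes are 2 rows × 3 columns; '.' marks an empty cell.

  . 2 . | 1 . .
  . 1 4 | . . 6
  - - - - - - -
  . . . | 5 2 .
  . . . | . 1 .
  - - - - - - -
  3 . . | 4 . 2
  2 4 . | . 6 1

Step 1. [r1c6∈{3,4,5}] col 6 places 5 nowhere but r1c6, so r1c6=5.
Step 2. [r4c4∈{3,6}] 6 has one home in col 4: r4c4. So r4c4=6.
Step 3. [r1c3∈{3,6}] box 1 places 3 nowhere but r1c3, so r1c3=3.
Step 4. [r6c3∈{5}] r6c3 is down to just 5. So r6c3=5.
Step 5. [r3c1∈{1,4,6}] 1 has one home in col 1: r3c1 ⇒ r3c1=1.
Step 6. [r5c2∈{6}] nothing but 6 survives at r5c2. So r5c2=6.
Step 7. [r4c1∈{4,5}] col 1 places 4 nowhere but r4c1 ⇒ r4c1=4.
Step 8. [r4c6∈{3}] r4c6 is down to just 3, so r4c6=3.
Step 9. [r2c4∈{2,3}] 2 has one home in row 2: r2c4. So r2c4=2.
Step 10. [r4c3∈{2}] nothing but 2 survives at r4c3, so r4c3=2.
Step 11. [r2c5∈{3}] nothing but 3 survives at r2c5. So r2c5=3.
Step 12. [r1c5∈{4}] r1c5 has the single candidate 4. So r1c5=4.
Step 13. [r3c6∈{4}] nothing but 4 survives at r3c6. So r3c6=4.
Step 14. [r4c2∈{5}] r4c2 is down to just 5 ⇒ r4c2=5.
Step 15. [r3c3∈{6}] r3c3 has the single candidate 6, so r3c3=6.
Step 16. [r5c5∈{5}] only 5 remains possible at r5c5 ⇒ r5c5=5.
Step 17. [r5c3∈{1}] nothing but 1 survives at r5c3, so r5c3=1.
Step 18. [r6c4∈{3}] only 3 remains possible at r6c4, so r6c4=3.
Step 19. [r2c1∈{5}] r2c1 is down to just 5 ⇒ r2c1=5.
Step 20. [r1c1∈{6}] nothing but 6 survives at r1c1. So r1c1=6.
Step 21. [r3c2∈{3}] only 3 remains possible at r3c2. So r3c2=3.

Answer: 6 2 3 1 4 5 / 5 1 4 2 3 6 / 1 3 6 5 2 4 / 4 5 2 6 1 3 / 3 6 1 4 5 2 / 2 4 5 3 6 1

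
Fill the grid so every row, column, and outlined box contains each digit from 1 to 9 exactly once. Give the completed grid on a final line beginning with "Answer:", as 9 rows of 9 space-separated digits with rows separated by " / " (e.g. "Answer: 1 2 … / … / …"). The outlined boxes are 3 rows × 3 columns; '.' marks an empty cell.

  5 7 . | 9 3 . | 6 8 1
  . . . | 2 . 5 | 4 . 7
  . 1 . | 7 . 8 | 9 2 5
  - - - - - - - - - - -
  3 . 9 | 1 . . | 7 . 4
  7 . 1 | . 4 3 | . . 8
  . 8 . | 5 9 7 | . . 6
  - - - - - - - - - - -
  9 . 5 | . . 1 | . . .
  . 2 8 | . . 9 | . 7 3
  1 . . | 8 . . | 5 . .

Step 1. [r3c5∈{6}] r3c5 is down to just 6 ⇒ r3c5=6.
Step 2. [r3c3∈{3,4}] row 3 places 3 nowhere but r3c3 ⇒ r3c3=3.
Step 3. [r5c4∈{6}] only 6 remains possible at r5c4 ⇒ r5c4=6.
Step 4. [r8c1∈{4,6}] 6 has one home in row 8: r8c1 ⇒ r8c1=6.
Step 5. [r9c6∈{2,4,6}] 6 has one home in col 6: r9c6. So r9c6=6.
Step 6. [r7c9∈{2}] r7c9 has the single candidate 2. So r7c9=2.
Step 7. [r6c7∈{1,2,3}] r6c7 is the only open cell in col 7 admitting 3. So r6c7=3.
Step 8. [r9c3∈{4,7}] 7 has one home in col 3: r9c3, so r9c3=7.
Step 9. [r1c3∈{2,4}] in row 1, 2 fits only at r1c3, so r1c3=2.
Step 10. [r9c2∈{3,4}] row 9 places 3 nowhere but r9c2, so r9c2=3.
Step 11. [r4c2∈{5,6}] across row 4, 6 lands solely at r4c2. So r4c2=6.
Step 12. [r7c2∈{4}] nothing but 4 survives at r7c2 ⇒ r7c2=4.
Step 13. [r5c8∈{5,9}] r5c8 is the only open cell in row 5 admitting 9, so r5c8=9.
Step 14. [r4c6∈{2}] r4c6 has the single candidate 2 ⇒ r4c6=2.
Step 15. [r3c1∈{4}] only 4 remains possible at r3c1, so r3c1=4.
Step 16. [r9c9∈{9}] r9c9 has the single candidate 9. So r9c9=9.
Step 17. [r8c7∈{1}] r8c7 is down to just 1. So r8c7=1.
Step 18. [r4c5∈{8}] only 8 remains possible at r4c5. So r4c5=8.
Step 19. [r2c8∈{3}] r2c8 is down to just 3 ⇒ r2c8=3.
Step 20. [r7c5∈{7}] r7c5 has the single candidate 7. So r7c5=7.
Step 21. [r2c5∈{1}] r2c5 has the single candidate 1 ⇒ r2c5=1.
Step 22. [r7c8∈{6}] r7c8 has the single candidate 6, so r7c8=6.
Step 23. [r9c8∈{4}] only 4 remains possible at r9c8, so r9c8=4.
Step 24. [r6c8∈{1}] only 1 remains possible at r6c8, so r6c8=1.
Step 25. [r2c1∈{8}] r2c1 is down to just 8. So r2c1=8.
Step 26. [r8c4∈{4}] r8c4 has the single candidate 4, so r8c4=4.
Step 27. [r2c2∈{9}] r2c2's peers cover all but 9, so r2c2=9.
Step 28. [r5c2∈{5}] r5c2's peers cover all but 5, so r5c2=5.
Step 29. [r7c4∈{3}] only 3 remains possible at r7c4, so r7c4=3.
Step 30. [r7c7∈{8}] nothing but 8 survives at r7c7 ⇒ r7c7=8.
Step 31. [r2c3∈{6}] r2c3's peers cover all but 6 ⇒ r2c3=6.
Step 32. [r5c7∈{2}] r5c7 has the single candidate 2, so r5c7=2.
Step 33. [r1c6∈{4}] r1c6's peers cover all but 4, so r1c6=4.
Step 34. [r6c1∈{2}] r6c1 has the single candidate 2. So r6c1=2.
Step 35. [r9c5∈{2}] r9c5 has the single candidate 2 ⇒ r9c5=2.
Step 36. [r6c3∈{4}] only 4 remains possible at r6c3 ⇒ r6c3=4.
Step 37. [r8c5∈{5}] r8c5 has the single candidate 5 ⇒ r8c5=5.
Step 38. [r4c8∈{5}] nothing but 5 survives at r4c8, so r4c8=5.

Answer: 5 7 2 9 3 4 6 8 1 / 8 9 6 2 1 5 4 3 7 / 4 1 3 7 6 8 9 2 5 / 3 6 9 1 8 2 7 5 4 / 7 5 1 6 4 3 2 9 8 / 2 8 4 5 9 7 3 1 6 / 9 4 5 3 7 1 8 6 2 / 6 2 8 4 5 9 1 7 3 / 1 3 7 8 2 6 5 4 9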